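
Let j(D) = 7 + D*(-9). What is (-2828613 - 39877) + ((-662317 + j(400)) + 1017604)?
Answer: -2516796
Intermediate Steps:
j(D) = 7 - 9*D
(-2828613 - 39877) + ((-662317 + j(400)) + 1017604) = (-2828613 - 39877) + ((-662317 + (7 - 9*400)) + 1017604) = -2868490 + ((-662317 + (7 - 3600)) + 1017604) = -2868490 + ((-662317 - 3593) + 1017604) = -2868490 + (-665910 + 1017604) = -2868490 + 351694 = -2516796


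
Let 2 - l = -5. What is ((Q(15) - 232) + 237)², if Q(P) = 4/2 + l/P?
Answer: 12544/225 ≈ 55.751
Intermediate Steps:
l = 7 (l = 2 - 1*(-5) = 2 + 5 = 7)
Q(P) = 2 + 7/P (Q(P) = 4/2 + 7/P = 4*(½) + 7/P = 2 + 7/P)
((Q(15) - 232) + 237)² = (((2 + 7/15) - 232) + 237)² = ((37/15 - 232) + 237)² = (-3443/15 + 237)² = (112/15)² = 12544/225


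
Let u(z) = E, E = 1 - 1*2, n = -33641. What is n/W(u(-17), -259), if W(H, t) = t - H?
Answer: 33641/258 ≈ 130.39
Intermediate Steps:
E = -1 (E = 1 - 2 = -1)
u(z) = -1
n/W(u(-17), -259) = -33641/(-259 - 1*(-1)) = -33641/(-259 + 1) = -33641/(-258) = -33641*(-1/258) = 33641/258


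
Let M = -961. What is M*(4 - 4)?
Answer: 0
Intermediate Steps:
M*(4 - 4) = -961*(4 - 4) = -961*0 = 0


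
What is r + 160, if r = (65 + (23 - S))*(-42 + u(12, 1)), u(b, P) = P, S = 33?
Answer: -2095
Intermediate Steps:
r = -2255 (r = (65 + (23 - 1*33))*(-42 + 1) = (65 + (23 - 33))*(-41) = (65 - 10)*(-41) = 55*(-41) = -2255)
r + 160 = -2255 + 160 = -2095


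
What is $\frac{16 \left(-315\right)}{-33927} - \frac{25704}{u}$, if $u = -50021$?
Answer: $\frac{374721816}{565687489} \approx 0.66242$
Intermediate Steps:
$\frac{16 \left(-315\right)}{-33927} - \frac{25704}{u} = \frac{16 \left(-315\right)}{-33927} - \frac{25704}{-50021} = \left(-5040\right) \left(- \frac{1}{33927}\right) - - \frac{25704}{50021} = \frac{1680}{11309} + \frac{25704}{50021} = \frac{374721816}{565687489}$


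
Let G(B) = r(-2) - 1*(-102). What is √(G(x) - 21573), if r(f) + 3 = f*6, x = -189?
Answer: I*√21486 ≈ 146.58*I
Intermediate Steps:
r(f) = -3 + 6*f (r(f) = -3 + f*6 = -3 + 6*f)
G(B) = 87 (G(B) = (-3 + 6*(-2)) - 1*(-102) = (-3 - 12) + 102 = -15 + 102 = 87)
√(G(x) - 21573) = √(87 - 21573) = √(-21486) = I*√21486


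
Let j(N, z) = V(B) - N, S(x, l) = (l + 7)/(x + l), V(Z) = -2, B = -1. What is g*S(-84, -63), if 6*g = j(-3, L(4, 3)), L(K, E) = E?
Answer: 4/63 ≈ 0.063492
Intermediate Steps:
S(x, l) = (7 + l)/(l + x)
j(N, z) = -2 - N
g = ⅙ (g = (-2 - 1*(-3))/6 = (-2 + 3)/6 = (⅙)*1 = ⅙ ≈ 0.16667)
g*S(-84, -63) = ((7 - 63)/(-63 - 84))/6 = (-56/(-147))/6 = (-1/147*(-56))/6 = (⅙)*(8/21) = 4/63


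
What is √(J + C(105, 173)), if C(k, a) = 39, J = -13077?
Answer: I*√13038 ≈ 114.18*I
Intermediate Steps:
√(J + C(105, 173)) = √(-13077 + 39) = √(-13038) = I*√13038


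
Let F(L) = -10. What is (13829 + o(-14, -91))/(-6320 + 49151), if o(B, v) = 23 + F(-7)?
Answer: 1538/4759 ≈ 0.32318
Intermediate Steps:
o(B, v) = 13 (o(B, v) = 23 - 10 = 13)
(13829 + o(-14, -91))/(-6320 + 49151) = (13829 + 13)/(-6320 + 49151) = 13842/42831 = 13842*(1/42831) = 1538/4759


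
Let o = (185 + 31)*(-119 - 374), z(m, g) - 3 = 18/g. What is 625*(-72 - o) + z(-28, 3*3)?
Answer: 66510005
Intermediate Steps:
z(m, g) = 3 + 18/g
o = -106488 (o = 216*(-493) = -106488)
625*(-72 - o) + z(-28, 3*3) = 625*(-72 - 1*(-106488)) + (3 + 18/((3*3))) = 625*(-72 + 106488) + (3 + 18/9) = 625*106416 + (3 + 18*(⅑)) = 66510000 + (3 + 2) = 66510000 + 5 = 66510005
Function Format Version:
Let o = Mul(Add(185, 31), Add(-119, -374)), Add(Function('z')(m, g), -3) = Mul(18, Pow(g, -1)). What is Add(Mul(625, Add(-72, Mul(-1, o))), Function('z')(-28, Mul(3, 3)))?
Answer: 66510005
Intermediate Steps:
Function('z')(m, g) = Add(3, Mul(18, Pow(g, -1)))
o = -106488 (o = Mul(216, -493) = -106488)
Add(Mul(625, Add(-72, Mul(-1, o))), Function('z')(-28, Mul(3, 3))) = Add(Mul(625, Add(-72, Mul(-1, -106488))), Add(3, Mul(18, Pow(Mul(3, 3), -1)))) = Add(Mul(625, Add(-72, 106488)), Add(3, Mul(18, Pow(9, -1)))) = Add(Mul(625, 106416), Add(3, Mul(18, Rational(1, 9)))) = Add(66510000, Add(3, 2)) = Add(66510000, 5) = 66510005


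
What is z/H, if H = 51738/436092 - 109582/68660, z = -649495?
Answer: 405150606651175/921572968 ≈ 4.3963e+5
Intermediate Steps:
H = -921572968/623793265 (H = 51738*(1/436092) - 109582*1/68660 = 8623/72682 - 54791/34330 = -921572968/623793265 ≈ -1.4774)
z/H = -649495/(-921572968/623793265) = -649495*(-623793265/921572968) = 405150606651175/921572968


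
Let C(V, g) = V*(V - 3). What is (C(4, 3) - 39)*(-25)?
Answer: 875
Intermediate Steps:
C(V, g) = V*(-3 + V)
(C(4, 3) - 39)*(-25) = (4*(-3 + 4) - 39)*(-25) = (4*1 - 39)*(-25) = (4 - 39)*(-25) = -35*(-25) = 875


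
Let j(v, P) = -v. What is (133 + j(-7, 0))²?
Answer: 19600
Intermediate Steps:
(133 + j(-7, 0))² = (133 - 1*(-7))² = (133 + 7)² = 140² = 19600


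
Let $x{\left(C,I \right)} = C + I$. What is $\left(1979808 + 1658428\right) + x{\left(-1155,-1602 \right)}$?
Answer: $3635479$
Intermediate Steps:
$\left(1979808 + 1658428\right) + x{\left(-1155,-1602 \right)} = \left(1979808 + 1658428\right) - 2757 = 3638236 - 2757 = 3635479$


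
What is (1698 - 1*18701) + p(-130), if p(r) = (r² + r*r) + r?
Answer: 16667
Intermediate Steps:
p(r) = r + 2*r² (p(r) = (r² + r²) + r = 2*r² + r = r + 2*r²)
(1698 - 1*18701) + p(-130) = (1698 - 1*18701) - 130*(1 + 2*(-130)) = (1698 - 18701) - 130*(1 - 260) = -17003 - 130*(-259) = -17003 + 33670 = 16667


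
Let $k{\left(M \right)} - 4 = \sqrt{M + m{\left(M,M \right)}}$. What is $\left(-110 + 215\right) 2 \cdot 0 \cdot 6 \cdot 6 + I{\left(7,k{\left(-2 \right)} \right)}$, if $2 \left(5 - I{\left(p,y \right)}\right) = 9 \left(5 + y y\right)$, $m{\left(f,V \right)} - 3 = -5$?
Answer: $- \frac{143}{2} - 72 i \approx -71.5 - 72.0 i$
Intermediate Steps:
$m{\left(f,V \right)} = -2$ ($m{\left(f,V \right)} = 3 - 5 = -2$)
$k{\left(M \right)} = 4 + \sqrt{-2 + M}$ ($k{\left(M \right)} = 4 + \sqrt{M - 2} = 4 + \sqrt{-2 + M}$)
$I{\left(p,y \right)} = - \frac{35}{2} - \frac{9 y^{2}}{2}$ ($I{\left(p,y \right)} = 5 - \frac{9 \left(5 + y y\right)}{2} = 5 - \frac{9 \left(5 + y^{2}\right)}{2} = 5 - \frac{45 + 9 y^{2}}{2} = 5 - \left(\frac{45}{2} + \frac{9 y^{2}}{2}\right) = - \frac{35}{2} - \frac{9 y^{2}}{2}$)
$\left(-110 + 215\right) 2 \cdot 0 \cdot 6 \cdot 6 + I{\left(7,k{\left(-2 \right)} \right)} = \left(-110 + 215\right) 2 \cdot 0 \cdot 6 \cdot 6 - \left(\frac{35}{2} + \frac{9 \left(4 + \sqrt{-2 - 2}\right)^{2}}{2}\right) = 105 \cdot 0 \cdot 36 - \left(\frac{35}{2} + \frac{9 \left(4 + \sqrt{-4}\right)^{2}}{2}\right) = 105 \cdot 0 - \left(\frac{35}{2} + \frac{9 \left(4 + 2 i\right)^{2}}{2}\right) = 0 - \left(\frac{35}{2} + \frac{9 \left(4 + 2 i\right)^{2}}{2}\right) = - \frac{35}{2} - \frac{9 \left(4 + 2 i\right)^{2}}{2}$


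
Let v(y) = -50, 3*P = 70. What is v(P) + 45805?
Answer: 45755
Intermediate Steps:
P = 70/3 (P = (⅓)*70 = 70/3 ≈ 23.333)
v(P) + 45805 = -50 + 45805 = 45755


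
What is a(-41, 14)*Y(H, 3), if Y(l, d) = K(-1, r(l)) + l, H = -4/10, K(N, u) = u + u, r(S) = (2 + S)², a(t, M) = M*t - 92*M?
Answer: -219716/25 ≈ -8788.6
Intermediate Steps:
a(t, M) = -92*M + M*t
K(N, u) = 2*u
H = -⅖ (H = -4*⅒ = -⅖ ≈ -0.40000)
Y(l, d) = l + 2*(2 + l)² (Y(l, d) = 2*(2 + l)² + l = l + 2*(2 + l)²)
a(-41, 14)*Y(H, 3) = (14*(-92 - 41))*(-⅖ + 2*(2 - ⅖)²) = (14*(-133))*(-⅖ + 2*(8/5)²) = -1862*(-⅖ + 2*(64/25)) = -1862*(-⅖ + 128/25) = -1862*118/25 = -219716/25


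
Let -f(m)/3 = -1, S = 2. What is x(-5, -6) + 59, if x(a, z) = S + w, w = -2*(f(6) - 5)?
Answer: 65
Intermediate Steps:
f(m) = 3 (f(m) = -3*(-1) = 3)
w = 4 (w = -2*(3 - 5) = -2*(-2) = 4)
x(a, z) = 6 (x(a, z) = 2 + 4 = 6)
x(-5, -6) + 59 = 6 + 59 = 65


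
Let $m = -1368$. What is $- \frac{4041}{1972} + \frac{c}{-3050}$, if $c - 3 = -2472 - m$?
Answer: $- \frac{5076939}{3007300} \approx -1.6882$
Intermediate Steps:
$c = -1101$ ($c = 3 - 1104 = -1101$)
$- \frac{4041}{1972} + \frac{c}{-3050} = - \frac{4041}{1972} - \frac{1101}{-3050} = \left(-4041\right) \frac{1}{1972} - - \frac{1101}{3050} = - \frac{4041}{1972} + \frac{1101}{3050} = - \frac{5076939}{3007300}$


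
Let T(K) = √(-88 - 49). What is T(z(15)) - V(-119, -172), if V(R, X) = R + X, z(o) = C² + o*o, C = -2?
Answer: 291 + I*√137 ≈ 291.0 + 11.705*I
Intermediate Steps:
z(o) = 4 + o² (z(o) = (-2)² + o*o = 4 + o²)
T(K) = I*√137 (T(K) = √(-137) = I*√137)
T(z(15)) - V(-119, -172) = I*√137 - (-119 - 172) = I*√137 - 1*(-291) = I*√137 + 291 = 291 + I*√137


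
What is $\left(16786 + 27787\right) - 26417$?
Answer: $18156$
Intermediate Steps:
$\left(16786 + 27787\right) - 26417 = 44573 - 26417 = 18156$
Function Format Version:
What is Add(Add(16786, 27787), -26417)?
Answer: 18156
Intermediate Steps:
Add(Add(16786, 27787), -26417) = Add(44573, -26417) = 18156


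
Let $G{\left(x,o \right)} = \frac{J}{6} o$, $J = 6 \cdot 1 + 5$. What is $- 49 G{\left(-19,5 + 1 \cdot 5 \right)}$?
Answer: $- \frac{2695}{3} \approx -898.33$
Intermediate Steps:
$J = 11$ ($J = 6 + 5 = 11$)
$G{\left(x,o \right)} = \frac{11 o}{6}$ ($G{\left(x,o \right)} = \frac{11}{6} o = 11 \cdot \frac{1}{6} o = \frac{11 o}{6}$)
$- 49 G{\left(-19,5 + 1 \cdot 5 \right)} = - 49 \frac{11 \left(5 + 1 \cdot 5\right)}{6} = - 49 \frac{11 \left(5 + 5\right)}{6} = - 49 \cdot \frac{11}{6} \cdot 10 = \left(-49\right) \frac{55}{3} = - \frac{2695}{3}$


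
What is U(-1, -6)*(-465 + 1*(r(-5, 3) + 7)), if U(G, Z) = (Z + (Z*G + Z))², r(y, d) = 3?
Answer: -16380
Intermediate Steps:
U(G, Z) = (2*Z + G*Z)² (U(G, Z) = (Z + (G*Z + Z))² = (Z + (Z + G*Z))² = (2*Z + G*Z)²)
U(-1, -6)*(-465 + 1*(r(-5, 3) + 7)) = ((-6)²*(2 - 1)²)*(-465 + 1*(3 + 7)) = (36*1²)*(-465 + 1*10) = (36*1)*(-465 + 10) = 36*(-455) = -16380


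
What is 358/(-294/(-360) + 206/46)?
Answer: 494040/7307 ≈ 67.612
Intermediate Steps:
358/(-294/(-360) + 206/46) = 358/(-294*(-1/360) + 206*(1/46)) = 358/(49/60 + 103/23) = 358/(7307/1380) = 358*(1380/7307) = 494040/7307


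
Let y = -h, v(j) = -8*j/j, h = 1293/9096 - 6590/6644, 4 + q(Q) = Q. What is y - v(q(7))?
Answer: 44568545/5036152 ≈ 8.8497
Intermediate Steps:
q(Q) = -4 + Q
h = -4279329/5036152 (h = 1293*(1/9096) - 6590*1/6644 = 431/3032 - 3295/3322 = -4279329/5036152 ≈ -0.84972)
v(j) = -8 (v(j) = -8*1 = -8)
y = 4279329/5036152 (y = -1*(-4279329/5036152) = 4279329/5036152 ≈ 0.84972)
y - v(q(7)) = 4279329/5036152 - 1*(-8) = 4279329/5036152 + 8 = 44568545/5036152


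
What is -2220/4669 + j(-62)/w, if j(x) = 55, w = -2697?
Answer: -215315/434217 ≈ -0.49587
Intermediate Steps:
-2220/4669 + j(-62)/w = -2220/4669 + 55/(-2697) = -2220*1/4669 + 55*(-1/2697) = -2220/4669 - 55/2697 = -215315/434217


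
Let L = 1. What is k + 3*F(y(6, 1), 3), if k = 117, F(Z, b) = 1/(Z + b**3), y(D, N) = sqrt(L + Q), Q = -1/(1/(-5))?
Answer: 28224/241 - sqrt(6)/241 ≈ 117.10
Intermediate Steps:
Q = 5 (Q = -1/(-1/5) = -1*(-5) = 5)
y(D, N) = sqrt(6) (y(D, N) = sqrt(1 + 5) = sqrt(6))
k + 3*F(y(6, 1), 3) = 117 + 3/(sqrt(6) + 3**3) = 117 + 3/(sqrt(6) + 27) = 117 + 3/(27 + sqrt(6))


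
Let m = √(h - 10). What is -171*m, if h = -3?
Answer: -171*I*√13 ≈ -616.55*I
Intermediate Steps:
m = I*√13 (m = √(-3 - 10) = √(-13) = I*√13 ≈ 3.6056*I)
-171*m = -171*I*√13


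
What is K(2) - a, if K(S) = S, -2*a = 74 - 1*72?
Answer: 3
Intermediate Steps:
a = -1 (a = -(74 - 1*72)/2 = -(74 - 72)/2 = -1/2*2 = -1)
K(2) - a = 2 - 1*(-1) = 2 + 1 = 3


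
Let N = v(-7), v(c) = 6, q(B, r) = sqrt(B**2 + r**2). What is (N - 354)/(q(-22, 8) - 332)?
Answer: 28884/27419 + 174*sqrt(137)/27419 ≈ 1.1277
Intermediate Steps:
N = 6
(N - 354)/(q(-22, 8) - 332) = (6 - 354)/(sqrt((-22)**2 + 8**2) - 332) = -348/(sqrt(484 + 64) - 332) = -348/(sqrt(548) - 332) = -348/(2*sqrt(137) - 332) = -348/(-332 + 2*sqrt(137))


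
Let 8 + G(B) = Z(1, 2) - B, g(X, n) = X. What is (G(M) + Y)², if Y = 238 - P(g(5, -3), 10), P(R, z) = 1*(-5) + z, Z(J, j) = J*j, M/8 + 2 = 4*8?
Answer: 169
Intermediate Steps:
M = 240 (M = -16 + 8*(4*8) = -16 + 8*32 = -16 + 256 = 240)
P(R, z) = -5 + z
G(B) = -6 - B (G(B) = -8 + (1*2 - B) = -8 + (2 - B) = -6 - B)
Y = 233 (Y = 238 - (-5 + 10) = 238 - 1*5 = 238 - 5 = 233)
(G(M) + Y)² = ((-6 - 1*240) + 233)² = ((-6 - 240) + 233)² = (-246 + 233)² = (-13)² = 169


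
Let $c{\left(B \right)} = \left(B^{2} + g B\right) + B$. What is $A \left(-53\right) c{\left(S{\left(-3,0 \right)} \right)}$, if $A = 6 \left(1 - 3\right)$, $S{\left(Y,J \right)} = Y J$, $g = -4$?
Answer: $0$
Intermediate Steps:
$S{\left(Y,J \right)} = J Y$
$A = -12$ ($A = 6 \left(-2\right) = -12$)
$c{\left(B \right)} = B^{2} - 3 B$ ($c{\left(B \right)} = \left(B^{2} - 4 B\right) + B = B^{2} - 3 B$)
$A \left(-53\right) c{\left(S{\left(-3,0 \right)} \right)} = \left(-12\right) \left(-53\right) 0 \left(-3\right) \left(-3 + 0 \left(-3\right)\right) = 636 \cdot 0 \left(-3 + 0\right) = 636 \cdot 0 \left(-3\right) = 636 \cdot 0 = 0$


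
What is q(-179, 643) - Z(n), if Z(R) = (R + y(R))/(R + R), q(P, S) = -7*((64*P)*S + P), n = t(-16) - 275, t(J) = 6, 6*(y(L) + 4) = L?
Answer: 166450878745/3228 ≈ 5.1565e+7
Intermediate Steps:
y(L) = -4 + L/6
n = -269 (n = 6 - 275 = -269)
q(P, S) = -7*P - 448*P*S (q(P, S) = -7*(64*P*S + P) = -7*(P + 64*P*S) = -7*P - 448*P*S)
Z(R) = (-4 + 7*R/6)/(2*R) (Z(R) = (R + (-4 + R/6))/(R + R) = (-4 + 7*R/6)/((2*R)) = (-4 + 7*R/6)*(1/(2*R)) = (-4 + 7*R/6)/(2*R))
q(-179, 643) - Z(n) = -7*(-179)*(1 + 64*643) - (7/12 - 2/(-269)) = -7*(-179)*(1 + 41152) - (7/12 - 2*(-1/269)) = -7*(-179)*41153 - (7/12 + 2/269) = 51564709 - 1*1907/3228 = 51564709 - 1907/3228 = 166450878745/3228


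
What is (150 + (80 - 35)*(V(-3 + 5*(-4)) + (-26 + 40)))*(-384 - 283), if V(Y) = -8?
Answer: -280140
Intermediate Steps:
(150 + (80 - 35)*(V(-3 + 5*(-4)) + (-26 + 40)))*(-384 - 283) = (150 + (80 - 35)*(-8 + (-26 + 40)))*(-384 - 283) = (150 + 45*(-8 + 14))*(-667) = (150 + 45*6)*(-667) = (150 + 270)*(-667) = 420*(-667) = -280140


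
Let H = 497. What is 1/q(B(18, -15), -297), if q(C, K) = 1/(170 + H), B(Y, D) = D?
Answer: 667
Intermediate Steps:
q(C, K) = 1/667 (q(C, K) = 1/(170 + 497) = 1/667)
1/q(B(18, -15), -297) = 1/(1/667) = 667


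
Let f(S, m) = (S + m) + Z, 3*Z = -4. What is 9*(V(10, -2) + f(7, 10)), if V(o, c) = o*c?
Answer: -39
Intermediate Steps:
V(o, c) = c*o
Z = -4/3 (Z = (⅓)*(-4) = -4/3 ≈ -1.3333)
f(S, m) = -4/3 + S + m (f(S, m) = (S + m) - 4/3 = -4/3 + S + m)
9*(V(10, -2) + f(7, 10)) = 9*(-2*10 + (-4/3 + 7 + 10)) = 9*(-20 + 47/3) = 9*(-13/3) = -39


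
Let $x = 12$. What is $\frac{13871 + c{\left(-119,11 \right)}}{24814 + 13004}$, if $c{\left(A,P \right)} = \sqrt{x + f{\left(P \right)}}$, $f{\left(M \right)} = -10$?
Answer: $\frac{1261}{3438} + \frac{\sqrt{2}}{37818} \approx 0.36682$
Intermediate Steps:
$c{\left(A,P \right)} = \sqrt{2}$ ($c{\left(A,P \right)} = \sqrt{12 - 10} = \sqrt{2}$)
$\frac{13871 + c{\left(-119,11 \right)}}{24814 + 13004} = \frac{13871 + \sqrt{2}}{24814 + 13004} = \frac{13871 + \sqrt{2}}{37818} = \left(13871 + \sqrt{2}\right) \frac{1}{37818} = \frac{1261}{3438} + \frac{\sqrt{2}}{37818}$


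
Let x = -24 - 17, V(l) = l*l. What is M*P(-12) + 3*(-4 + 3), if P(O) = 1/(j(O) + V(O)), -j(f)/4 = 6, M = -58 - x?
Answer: -377/120 ≈ -3.1417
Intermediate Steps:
V(l) = l²
x = -41
M = -17 (M = -58 - 1*(-41) = -58 + 41 = -17)
j(f) = -24 (j(f) = -4*6 = -24)
P(O) = 1/(-24 + O²)
M*P(-12) + 3*(-4 + 3) = -17/(-24 + (-12)²) + 3*(-4 + 3) = -17/(-24 + 144) + 3*(-1) = -17/120 - 3 = -377/120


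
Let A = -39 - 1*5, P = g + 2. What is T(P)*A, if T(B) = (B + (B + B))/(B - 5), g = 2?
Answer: 528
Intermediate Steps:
P = 4 (P = 2 + 2 = 4)
T(B) = 3*B/(-5 + B) (T(B) = (B + 2*B)/(-5 + B) = (3*B)/(-5 + B) = 3*B/(-5 + B))
A = -44 (A = -39 - 5 = -44)
T(P)*A = (3*4/(-5 + 4))*(-44) = (3*4/(-1))*(-44) = (3*4*(-1))*(-44) = -12*(-44) = 528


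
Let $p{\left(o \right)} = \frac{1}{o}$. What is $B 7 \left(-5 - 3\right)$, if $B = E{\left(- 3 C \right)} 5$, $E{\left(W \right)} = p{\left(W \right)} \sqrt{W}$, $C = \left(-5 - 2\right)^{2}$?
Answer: $\frac{40 i \sqrt{3}}{3} \approx 23.094 i$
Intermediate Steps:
$C = 49$ ($C = \left(-7\right)^{2} = 49$)
$E{\left(W \right)} = \frac{1}{\sqrt{W}}$ ($E{\left(W \right)} = \frac{\sqrt{W}}{W} = \frac{1}{\sqrt{W}}$)
$B = - \frac{5 i \sqrt{3}}{21}$ ($B = \frac{1}{\sqrt{\left(-3\right) 49}} \cdot 5 = \frac{1}{\sqrt{-147}} \cdot 5 = - \frac{i \sqrt{3}}{21} \cdot 5 = - \frac{5 i \sqrt{3}}{21} \approx - 0.41239 i$)
$B 7 \left(-5 - 3\right) = - \frac{5 i \sqrt{3}}{21} \cdot 7 \left(-5 - 3\right) = - \frac{5 i \sqrt{3}}{3} \left(-8\right) = \frac{40 i \sqrt{3}}{3}$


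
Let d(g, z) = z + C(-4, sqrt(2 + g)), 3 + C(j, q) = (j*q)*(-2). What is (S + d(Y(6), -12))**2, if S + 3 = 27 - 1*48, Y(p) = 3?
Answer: 1841 - 624*sqrt(5) ≈ 445.69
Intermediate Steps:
S = -24 (S = -3 + (27 - 1*48) = -3 + (27 - 48) = -3 - 21 = -24)
C(j, q) = -3 - 2*j*q (C(j, q) = -3 + (j*q)*(-2) = -3 - 2*j*q)
d(g, z) = -3 + z + 8*sqrt(2 + g) (d(g, z) = z + (-3 - 2*(-4)*sqrt(2 + g)) = z + (-3 + 8*sqrt(2 + g)) = -3 + z + 8*sqrt(2 + g))
(S + d(Y(6), -12))**2 = (-24 + (-3 - 12 + 8*sqrt(2 + 3)))**2 = (-24 + (-3 - 12 + 8*sqrt(5)))**2 = (-24 + (-15 + 8*sqrt(5)))**2 = (-39 + 8*sqrt(5))**2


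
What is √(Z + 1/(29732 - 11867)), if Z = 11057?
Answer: √392103612410/5955 ≈ 105.15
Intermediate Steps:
√(Z + 1/(29732 - 11867)) = √(11057 + 1/(29732 - 11867)) = √(11057 + 1/17865) = √(197533306/17865) = √392103612410/5955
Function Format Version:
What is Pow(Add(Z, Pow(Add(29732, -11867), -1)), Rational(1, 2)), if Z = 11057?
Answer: Mul(Rational(1, 5955), Pow(392103612410, Rational(1, 2))) ≈ 105.15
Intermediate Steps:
Pow(Add(Z, Pow(Add(29732, -11867), -1)), Rational(1, 2)) = Pow(Add(11057, Pow(Add(29732, -11867), -1)), Rational(1, 2)) = Pow(Add(11057, Pow(17865, -1)), Rational(1, 2)) = Pow(Add(11057, Rational(1, 17865)), Rational(1, 2)) = Pow(Rational(197533306, 17865), Rational(1, 2)) = Mul(Rational(1, 5955), Pow(392103612410, Rational(1, 2)))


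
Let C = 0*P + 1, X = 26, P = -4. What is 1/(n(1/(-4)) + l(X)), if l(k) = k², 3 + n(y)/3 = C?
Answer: 1/670 ≈ 0.0014925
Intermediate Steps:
C = 1 (C = 0*(-4) + 1 = 0 + 1 = 1)
n(y) = -6 (n(y) = -9 + 3*1 = -9 + 3 = -6)
1/(n(1/(-4)) + l(X)) = 1/(-6 + 26²) = 1/(-6 + 676) = 1/670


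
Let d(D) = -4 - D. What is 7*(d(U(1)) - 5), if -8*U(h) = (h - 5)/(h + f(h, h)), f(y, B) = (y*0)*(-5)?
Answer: -133/2 ≈ -66.500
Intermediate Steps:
f(y, B) = 0 (f(y, B) = 0*(-5) = 0)
U(h) = -(-5 + h)/(8*h) (U(h) = -(h - 5)/(8*(h + 0)) = -(-5 + h)/(8*h))
7*(d(U(1)) - 5) = 7*((-4 - (5 - 1*1)/(8*1)) - 5) = 7*((-4 - (5 - 1)/8) - 5) = 7*((-4 - 4/8) - 5) = 7*((-4 - 1*½) - 5) = 7*((-4 - ½) - 5) = 7*(-9/2 - 5) = 7*(-19/2) = -133/2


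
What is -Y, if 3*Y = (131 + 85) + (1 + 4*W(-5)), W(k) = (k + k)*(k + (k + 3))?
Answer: -497/3 ≈ -165.67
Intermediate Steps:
W(k) = 2*k*(3 + 2*k) (W(k) = (2*k)*(k + (3 + k)) = (2*k)*(3 + 2*k) = 2*k*(3 + 2*k))
Y = 497/3 (Y = ((131 + 85) + (1 + 4*(2*(-5)*(3 + 2*(-5)))))/3 = (216 + (1 + 4*(2*(-5)*(3 - 10))))/3 = (216 + (1 + 4*(2*(-5)*(-7))))/3 = (216 + (1 + 4*70))/3 = (216 + (1 + 280))/3 = (216 + 281)/3 = (⅓)*497 = 497/3 ≈ 165.67)
-Y = -1*497/3 = -497/3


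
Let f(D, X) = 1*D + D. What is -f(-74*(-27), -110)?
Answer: -3996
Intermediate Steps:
f(D, X) = 2*D (f(D, X) = D + D = 2*D)
-f(-74*(-27), -110) = -2*(-74*(-27)) = -2*1998 = -1*3996 = -3996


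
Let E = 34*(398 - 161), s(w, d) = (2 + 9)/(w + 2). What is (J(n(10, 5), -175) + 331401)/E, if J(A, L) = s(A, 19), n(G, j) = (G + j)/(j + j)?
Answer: 2319829/56406 ≈ 41.127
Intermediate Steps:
n(G, j) = (G + j)/(2*j) (n(G, j) = (G + j)/((2*j)) = (G + j)*(1/(2*j)) = (G + j)/(2*j))
s(w, d) = 11/(2 + w)
J(A, L) = 11/(2 + A)
E = 8058 (E = 34*237 = 8058)
(J(n(10, 5), -175) + 331401)/E = (11/(2 + (1/2)*(10 + 5)/5) + 331401)/8058 = (11/(2 + (1/2)*(1/5)*15) + 331401)*(1/8058) = (11/(2 + 3/2) + 331401)*(1/8058) = (11/(7/2) + 331401)*(1/8058) = (11*(2/7) + 331401)*(1/8058) = (22/7 + 331401)*(1/8058) = (2319829/7)*(1/8058) = 2319829/56406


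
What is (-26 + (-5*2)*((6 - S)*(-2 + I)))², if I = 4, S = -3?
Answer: 42436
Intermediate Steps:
(-26 + (-5*2)*((6 - S)*(-2 + I)))² = (-26 + (-5*2)*((6 - 1*(-3))*(-2 + 4)))² = (-26 - 10*(6 + 3)*2)² = (-26 - 90*2)² = (-26 - 10*18)² = (-26 - 180)² = (-206)² = 42436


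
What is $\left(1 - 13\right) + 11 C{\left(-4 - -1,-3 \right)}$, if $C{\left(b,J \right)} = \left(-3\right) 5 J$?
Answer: $483$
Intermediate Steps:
$C{\left(b,J \right)} = - 15 J$
$\left(1 - 13\right) + 11 C{\left(-4 - -1,-3 \right)} = \left(1 - 13\right) + 11 \left(\left(-15\right) \left(-3\right)\right) = \left(1 - 13\right) + 11 \cdot 45 = -12 + 495 = 483$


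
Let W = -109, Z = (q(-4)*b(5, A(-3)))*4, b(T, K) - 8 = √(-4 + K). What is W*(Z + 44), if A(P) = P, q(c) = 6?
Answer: -25724 - 2616*I*√7 ≈ -25724.0 - 6921.3*I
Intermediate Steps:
b(T, K) = 8 + √(-4 + K)
Z = 192 + 24*I*√7 (Z = (6*(8 + √(-4 - 3)))*4 = (6*(8 + √(-7)))*4 = (6*(8 + I*√7))*4 = (48 + 6*I*√7)*4 = 192 + 24*I*√7 ≈ 192.0 + 63.498*I)
W*(Z + 44) = -109*((192 + 24*I*√7) + 44) = -109*(236 + 24*I*√7) = -25724 - 2616*I*√7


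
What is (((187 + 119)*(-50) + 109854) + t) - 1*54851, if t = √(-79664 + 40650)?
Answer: 39703 + I*√39014 ≈ 39703.0 + 197.52*I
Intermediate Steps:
t = I*√39014 (t = √(-39014) = I*√39014 ≈ 197.52*I)
(((187 + 119)*(-50) + 109854) + t) - 1*54851 = (((187 + 119)*(-50) + 109854) + I*√39014) - 1*54851 = ((306*(-50) + 109854) + I*√39014) - 54851 = ((-15300 + 109854) + I*√39014) - 54851 = (94554 + I*√39014) - 54851 = 39703 + I*√39014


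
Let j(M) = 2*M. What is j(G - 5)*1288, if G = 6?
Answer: 2576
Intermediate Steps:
j(G - 5)*1288 = (2*(6 - 5))*1288 = (2*1)*1288 = 2*1288 = 2576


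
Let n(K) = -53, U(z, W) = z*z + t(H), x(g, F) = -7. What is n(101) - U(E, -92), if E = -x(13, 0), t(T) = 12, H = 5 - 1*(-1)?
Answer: -114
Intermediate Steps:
H = 6 (H = 5 + 1 = 6)
E = 7 (E = -1*(-7) = 7)
U(z, W) = 12 + z² (U(z, W) = z*z + 12 = z² + 12 = 12 + z²)
n(101) - U(E, -92) = -53 - (12 + 7²) = -53 - (12 + 49) = -53 - 1*61 = -53 - 61 = -114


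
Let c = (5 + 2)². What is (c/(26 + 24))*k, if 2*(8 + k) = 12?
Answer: -49/25 ≈ -1.9600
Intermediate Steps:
k = -2 (k = -8 + (½)*12 = -8 + 6 = -2)
c = 49 (c = 7² = 49)
(c/(26 + 24))*k = (49/(26 + 24))*(-2) = (49/50)*(-2) = -49/25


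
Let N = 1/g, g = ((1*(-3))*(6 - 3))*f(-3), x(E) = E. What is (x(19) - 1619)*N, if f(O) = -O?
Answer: 1600/27 ≈ 59.259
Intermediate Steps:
g = -27 (g = ((1*(-3))*(6 - 3))*(-1*(-3)) = -3*3*3 = -9*3 = -27)
N = -1/27 (N = 1/(-27) = -1/27 ≈ -0.037037)
(x(19) - 1619)*N = (19 - 1619)*(-1/27) = -1600*(-1/27) = 1600/27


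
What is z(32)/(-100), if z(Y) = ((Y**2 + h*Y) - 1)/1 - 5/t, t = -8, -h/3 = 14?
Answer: 2563/800 ≈ 3.2038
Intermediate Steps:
h = -42 (h = -3*14 = -42)
z(Y) = -3/8 + Y**2 - 42*Y (z(Y) = ((Y**2 - 42*Y) - 1)/1 - 5/(-8) = (-1 + Y**2 - 42*Y)*1 - 5*(-1/8) = (-1 + Y**2 - 42*Y) + 5/8 = -3/8 + Y**2 - 42*Y)
z(32)/(-100) = (-3/8 + 32**2 - 42*32)/(-100) = (-3/8 + 1024 - 1344)*(-1/100) = -2563/8*(-1/100) = 2563/800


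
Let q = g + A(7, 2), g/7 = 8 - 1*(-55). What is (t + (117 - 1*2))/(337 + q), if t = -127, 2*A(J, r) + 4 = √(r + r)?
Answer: -4/259 ≈ -0.015444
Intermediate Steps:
A(J, r) = -2 + √2*√r/2 (A(J, r) = -2 + √(r + r)/2 = -2 + √(2*r)/2 = -2 + (√2*√r)/2 = -2 + √2*√r/2)
g = 441 (g = 7*(8 - 1*(-55)) = 7*(8 + 55) = 7*63 = 441)
q = 440 (q = 441 + (-2 + √2*√2/2) = 441 + (-2 + 1) = 441 - 1 = 440)
(t + (117 - 1*2))/(337 + q) = (-127 + (117 - 1*2))/(337 + 440) = (-127 + (117 - 2))/777 = (-127 + 115)*(1/777) = -12*1/777 = -4/259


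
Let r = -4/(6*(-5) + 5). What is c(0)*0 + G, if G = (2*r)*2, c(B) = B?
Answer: 16/25 ≈ 0.64000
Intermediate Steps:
r = 4/25 (r = -4/(-30 + 5) = -4/(-25) = -4*(-1/25) = 4/25 ≈ 0.16000)
G = 16/25 (G = (2*(4/25))*2 = (8/25)*2 = 16/25 ≈ 0.64000)
c(0)*0 + G = 0*0 + 16/25 = 0 + 16/25 = 16/25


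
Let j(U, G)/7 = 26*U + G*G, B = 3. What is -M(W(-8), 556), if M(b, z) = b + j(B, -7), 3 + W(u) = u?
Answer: -878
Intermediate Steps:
j(U, G) = 7*G² + 182*U (j(U, G) = 7*(26*U + G*G) = 7*(26*U + G²) = 7*(G² + 26*U) = 7*G² + 182*U)
W(u) = -3 + u
M(b, z) = 889 + b (M(b, z) = b + (7*(-7)² + 182*3) = b + (7*49 + 546) = b + (343 + 546) = b + 889 = 889 + b)
-M(W(-8), 556) = -(889 + (-3 - 8)) = -(889 - 11) = -1*878 = -878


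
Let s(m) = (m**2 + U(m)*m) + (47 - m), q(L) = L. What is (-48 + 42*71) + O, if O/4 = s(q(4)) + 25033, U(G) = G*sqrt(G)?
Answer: 103430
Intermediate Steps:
U(G) = G**(3/2)
s(m) = 47 + m**2 + m**(5/2) - m (s(m) = (m**2 + m**(3/2)*m) + (47 - m) = (m**2 + m**(5/2)) + (47 - m) = 47 + m**2 + m**(5/2) - m)
O = 100496 (O = 4*((47 + 4**2 + 4**(5/2) - 1*4) + 25033) = 4*((47 + 16 + 32 - 4) + 25033) = 4*(91 + 25033) = 4*25124 = 100496)
(-48 + 42*71) + O = (-48 + 42*71) + 100496 = (-48 + 2982) + 100496 = 2934 + 100496 = 103430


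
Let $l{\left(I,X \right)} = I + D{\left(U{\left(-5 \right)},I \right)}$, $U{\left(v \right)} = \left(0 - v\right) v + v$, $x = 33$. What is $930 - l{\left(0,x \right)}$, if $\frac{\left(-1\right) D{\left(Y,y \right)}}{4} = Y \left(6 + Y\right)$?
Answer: $3810$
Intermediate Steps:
$U{\left(v \right)} = v - v^{2}$ ($U{\left(v \right)} = - v v + v = - v^{2} + v = v - v^{2}$)
$D{\left(Y,y \right)} = - 4 Y \left(6 + Y\right)$
$l{\left(I,X \right)} = -2880 + I$ ($l{\left(I,X \right)} = I - 4 \left(- 5 \left(1 - -5\right)\right) \left(6 - 5 \left(1 - -5\right)\right) = I - 4 \left(- 5 \left(1 + 5\right)\right) \left(6 - 5 \left(1 + 5\right)\right) = I - 4 \left(\left(-5\right) 6\right) \left(6 - 30\right) = I - - 120 \left(6 - 30\right) = I - \left(-120\right) \left(-24\right) = I - 2880 = -2880 + I$)
$930 - l{\left(0,x \right)} = 930 - \left(-2880 + 0\right) = 930 - -2880 = 930 + 2880 = 3810$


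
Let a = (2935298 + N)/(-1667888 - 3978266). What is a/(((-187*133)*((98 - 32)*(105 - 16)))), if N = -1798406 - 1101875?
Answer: 97/2284928986956 ≈ 4.2452e-11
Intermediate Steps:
N = -2900281
a = -1843/297166 (a = (2935298 - 2900281)/(-1667888 - 3978266) = 35017/(-5646154) = 35017*(-1/5646154) = -1843/297166 ≈ -0.0062019)
a/(((-187*133)*((98 - 32)*(105 - 16)))) = -1843*(-1/(24871*(98 - 32)*(105 - 16)))/297166 = -1843/(297166*((-1641486*89))) = -1843/(297166*((-24871*5874))) = -1843/297166/(-146092254) = -1843/297166*(-1/146092254) = 97/2284928986956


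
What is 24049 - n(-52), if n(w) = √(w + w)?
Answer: 24049 - 2*I*√26 ≈ 24049.0 - 10.198*I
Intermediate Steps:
n(w) = √2*√w (n(w) = √(2*w) = √2*√w)
24049 - n(-52) = 24049 - √2*√(-52) = 24049 - √2*2*I*√13 = 24049 - 2*I*√26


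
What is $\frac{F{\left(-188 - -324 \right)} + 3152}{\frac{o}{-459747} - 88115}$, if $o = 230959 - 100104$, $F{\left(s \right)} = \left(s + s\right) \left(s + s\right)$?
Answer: $- \frac{2216440287}{2531921110} \approx -0.8754$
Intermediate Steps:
$F{\left(s \right)} = 4 s^{2}$ ($F{\left(s \right)} = 2 s 2 s = 4 s^{2}$)
$o = 130855$
$\frac{F{\left(-188 - -324 \right)} + 3152}{\frac{o}{-459747} - 88115} = \frac{4 \left(-188 - -324\right)^{2} + 3152}{\frac{130855}{-459747} - 88115} = \frac{4 \left(-188 + 324\right)^{2} + 3152}{130855 \left(- \frac{1}{459747}\right) - 88115} = \frac{4 \cdot 136^{2} + 3152}{- \frac{130855}{459747} - 88115} = \frac{4 \cdot 18496 + 3152}{- \frac{40510737760}{459747}} = \left(73984 + 3152\right) \left(- \frac{459747}{40510737760}\right) = 77136 \left(- \frac{459747}{40510737760}\right) = - \frac{2216440287}{2531921110}$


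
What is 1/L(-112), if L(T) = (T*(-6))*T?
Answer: -1/75264 ≈ -1.3287e-5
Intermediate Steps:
L(T) = -6*T² (L(T) = (-6*T)*T = -6*T²)
1/L(-112) = 1/(-6*(-112)²) = 1/(-6*12544) = 1/(-75264) = -1/75264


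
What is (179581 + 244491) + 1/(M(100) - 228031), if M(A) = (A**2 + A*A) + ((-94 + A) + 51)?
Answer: 88195950127/207974 ≈ 4.2407e+5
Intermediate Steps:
M(A) = -43 + A + 2*A**2 (M(A) = (A**2 + A**2) + (-43 + A) = 2*A**2 + (-43 + A) = -43 + A + 2*A**2)
(179581 + 244491) + 1/(M(100) - 228031) = (179581 + 244491) + 1/((-43 + 100 + 2*100**2) - 228031) = 424072 + 1/((-43 + 100 + 2*10000) - 228031) = 424072 + 1/((-43 + 100 + 20000) - 228031) = 424072 + 1/(20057 - 228031) = 424072 + 1/(-207974) = 424072 - 1/207974 = 88195950127/207974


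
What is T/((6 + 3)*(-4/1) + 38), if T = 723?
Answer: 723/2 ≈ 361.50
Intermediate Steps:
T/((6 + 3)*(-4/1) + 38) = 723/((6 + 3)*(-4/1) + 38) = 723/(9*(-4*1) + 38) = 723/(9*(-4) + 38) = 723/(-36 + 38) = 723/2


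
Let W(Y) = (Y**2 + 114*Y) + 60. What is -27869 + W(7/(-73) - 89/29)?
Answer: -126203364001/4481689 ≈ -28160.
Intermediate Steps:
W(Y) = 60 + Y**2 + 114*Y
-27869 + W(7/(-73) - 89/29) = -27869 + (60 + (7/(-73) - 89/29)**2 + 114*(7/(-73) - 89/29)) = -27869 + (60 + (7*(-1/73) - 89*1/29)**2 + 114*(7*(-1/73) - 89*1/29)) = -27869 + (60 + (-7/73 - 89/29)**2 + 114*(-7/73 - 89/29)) = -27869 + (60 + (-6700/2117)**2 + 114*(-6700/2117)) = -27869 + (60 + 44890000/4481689 - 763800/2117) = -27869 - 1303173260/4481689 = -126203364001/4481689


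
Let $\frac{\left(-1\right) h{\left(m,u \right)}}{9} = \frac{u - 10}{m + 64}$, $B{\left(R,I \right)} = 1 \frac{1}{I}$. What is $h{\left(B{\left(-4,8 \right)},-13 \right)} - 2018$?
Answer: $- \frac{114842}{57} \approx -2014.8$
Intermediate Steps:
$B{\left(R,I \right)} = \frac{1}{I}$
$h{\left(m,u \right)} = - \frac{9 \left(-10 + u\right)}{64 + m}$ ($h{\left(m,u \right)} = - 9 \frac{u - 10}{m + 64} = - 9 \frac{-10 + u}{64 + m} = - \frac{9 \left(-10 + u\right)}{64 + m}$)
$h{\left(B{\left(-4,8 \right)},-13 \right)} - 2018 = \frac{9 \left(10 - -13\right)}{64 + \frac{1}{8}} - 2018 = \frac{9 \left(10 + 13\right)}{64 + \frac{1}{8}} - 2018 = 9 \frac{1}{\frac{513}{8}} \cdot 23 - 2018 = 9 \cdot \frac{8}{513} \cdot 23 - 2018 = \frac{184}{57} - 2018 = - \frac{114842}{57}$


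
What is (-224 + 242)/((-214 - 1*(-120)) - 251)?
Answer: -6/115 ≈ -0.052174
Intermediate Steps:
(-224 + 242)/((-214 - 1*(-120)) - 251) = 18/((-214 + 120) - 251) = 18/(-94 - 251) = 18/(-345) = 18*(-1/345) = -6/115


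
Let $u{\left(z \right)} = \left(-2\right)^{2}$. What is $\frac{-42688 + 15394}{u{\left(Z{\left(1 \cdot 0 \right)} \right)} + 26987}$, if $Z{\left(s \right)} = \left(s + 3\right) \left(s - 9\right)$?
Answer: $- \frac{9098}{8997} \approx -1.0112$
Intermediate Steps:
$Z{\left(s \right)} = \left(-9 + s\right) \left(3 + s\right)$ ($Z{\left(s \right)} = \left(3 + s\right) \left(-9 + s\right) = \left(-9 + s\right) \left(3 + s\right)$)
$u{\left(z \right)} = 4$
$\frac{-42688 + 15394}{u{\left(Z{\left(1 \cdot 0 \right)} \right)} + 26987} = \frac{-42688 + 15394}{4 + 26987} = - \frac{27294}{26991} = \left(-27294\right) \frac{1}{26991} = - \frac{9098}{8997}$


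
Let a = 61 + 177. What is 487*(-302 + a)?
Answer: -31168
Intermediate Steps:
a = 238
487*(-302 + a) = 487*(-302 + 238) = 487*(-64) = -31168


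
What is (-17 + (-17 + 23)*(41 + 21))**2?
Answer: 126025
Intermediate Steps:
(-17 + (-17 + 23)*(41 + 21))**2 = (-17 + 6*62)**2 = (-17 + 372)**2 = 355**2 = 126025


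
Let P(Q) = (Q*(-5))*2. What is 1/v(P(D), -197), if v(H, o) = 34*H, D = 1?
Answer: -1/340 ≈ -0.0029412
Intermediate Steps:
P(Q) = -10*Q (P(Q) = -5*Q*2 = -10*Q)
1/v(P(D), -197) = 1/(34*(-10*1)) = 1/(34*(-10)) = 1/(-340) = -1/340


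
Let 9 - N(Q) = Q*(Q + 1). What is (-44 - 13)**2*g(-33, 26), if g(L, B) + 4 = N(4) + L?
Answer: -155952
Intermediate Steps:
N(Q) = 9 - Q*(1 + Q) (N(Q) = 9 - Q*(Q + 1) = 9 - Q*(1 + Q))
g(L, B) = -15 + L (g(L, B) = -4 + ((9 - 1*4 - 1*4**2) + L) = -4 + ((9 - 4 - 1*16) + L) = -4 + ((9 - 4 - 16) + L) = -4 + (-11 + L) = -15 + L)
(-44 - 13)**2*g(-33, 26) = (-44 - 13)**2*(-15 - 33) = (-57)**2*(-48) = 3249*(-48) = -155952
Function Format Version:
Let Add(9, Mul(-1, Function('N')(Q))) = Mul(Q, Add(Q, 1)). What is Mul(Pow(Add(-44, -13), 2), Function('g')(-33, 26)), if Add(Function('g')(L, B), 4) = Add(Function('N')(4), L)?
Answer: -155952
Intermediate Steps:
Function('N')(Q) = Add(9, Mul(-1, Q, Add(1, Q))) (Function('N')(Q) = Add(9, Mul(-1, Mul(Q, Add(Q, 1)))) = Add(9, Mul(-1, Mul(Q, Add(1, Q)))) = Add(9, Mul(-1, Q, Add(1, Q))))
Function('g')(L, B) = Add(-15, L) (Function('g')(L, B) = Add(-4, Add(Add(9, Mul(-1, 4), Mul(-1, Pow(4, 2))), L)) = Add(-4, Add(Add(9, -4, Mul(-1, 16)), L)) = Add(-4, Add(Add(9, -4, -16), L)) = Add(-4, Add(-11, L)) = Add(-15, L))
Mul(Pow(Add(-44, -13), 2), Function('g')(-33, 26)) = Mul(Pow(Add(-44, -13), 2), Add(-15, -33)) = Mul(Pow(-57, 2), -48) = Mul(3249, -48) = -155952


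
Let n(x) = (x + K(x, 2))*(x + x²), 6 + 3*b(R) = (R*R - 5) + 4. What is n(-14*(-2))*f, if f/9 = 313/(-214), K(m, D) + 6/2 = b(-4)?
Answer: -32023656/107 ≈ -2.9929e+5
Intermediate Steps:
b(R) = -7/3 + R²/3 (b(R) = -2 + ((R*R - 5) + 4)/3 = -2 + ((R² - 5) + 4)/3 = -2 + ((-5 + R²) + 4)/3 = -2 + (-1 + R²)/3 = -2 + (-⅓ + R²/3) = -7/3 + R²/3)
K(m, D) = 0 (K(m, D) = -3 + (-7/3 + (⅓)*(-4)²) = -3 + (-7/3 + (⅓)*16) = -3 + (-7/3 + 16/3) = -3 + 3 = 0)
f = -2817/214 (f = 9*(313/(-214)) = 9*(313*(-1/214)) = 9*(-313/214) = -2817/214 ≈ -13.164)
n(x) = x*(x + x²) (n(x) = (x + 0)*(x + x²) = x*(x + x²))
n(-14*(-2))*f = ((-14*(-2))²*(1 - 14*(-2)))*(-2817/214) = (28²*(1 + 28))*(-2817/214) = (784*29)*(-2817/214) = 22736*(-2817/214) = -32023656/107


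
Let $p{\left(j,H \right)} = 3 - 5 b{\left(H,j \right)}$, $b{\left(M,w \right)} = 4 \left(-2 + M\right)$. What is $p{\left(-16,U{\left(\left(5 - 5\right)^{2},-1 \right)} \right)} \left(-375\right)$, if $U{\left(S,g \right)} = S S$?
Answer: $-16125$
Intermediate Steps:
$b{\left(M,w \right)} = -8 + 4 M$
$U{\left(S,g \right)} = S^{2}$
$p{\left(j,H \right)} = 43 - 20 H$ ($p{\left(j,H \right)} = 3 - 5 \left(-8 + 4 H\right) = 3 - \left(-40 + 20 H\right) = 43 - 20 H$)
$p{\left(-16,U{\left(\left(5 - 5\right)^{2},-1 \right)} \right)} \left(-375\right) = \left(43 - 20 \left(\left(5 - 5\right)^{2}\right)^{2}\right) \left(-375\right) = \left(43 - 20 \left(0^{2}\right)^{2}\right) \left(-375\right) = \left(43 - 20 \cdot 0^{2}\right) \left(-375\right) = \left(43 - 0\right) \left(-375\right) = \left(43 + 0\right) \left(-375\right) = 43 \left(-375\right) = -16125$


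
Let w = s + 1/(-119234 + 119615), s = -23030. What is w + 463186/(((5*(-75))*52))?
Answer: -28546306561/1238250 ≈ -23054.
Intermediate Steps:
w = -8774429/381 (w = -23030 + 1/(-119234 + 119615) = -23030 + 1/381 = -8774429/381 ≈ -23030.)
w + 463186/(((5*(-75))*52)) = -8774429/381 + 463186/(((5*(-75))*52)) = -8774429/381 + 463186/((-375*52)) = -8774429/381 + 463186/(-19500) = -8774429/381 + 463186*(-1/19500) = -8774429/381 - 231593/9750 = -28546306561/1238250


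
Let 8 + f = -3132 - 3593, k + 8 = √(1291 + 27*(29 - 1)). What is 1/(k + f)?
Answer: -6741/45439034 - √2047/45439034 ≈ -0.00014935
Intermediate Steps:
k = -8 + √2047 (k = -8 + √(1291 + 27*(29 - 1)) = -8 + √(1291 + 27*28) = -8 + √(1291 + 756) = -8 + √2047 ≈ 37.244)
f = -6733 (f = -8 + (-3132 - 3593) = -8 - 6725 = -6733)
1/(k + f) = 1/((-8 + √2047) - 6733) = 1/(-6741 + √2047)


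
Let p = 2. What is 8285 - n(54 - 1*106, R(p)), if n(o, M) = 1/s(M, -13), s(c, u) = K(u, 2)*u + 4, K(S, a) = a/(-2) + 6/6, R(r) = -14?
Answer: 33139/4 ≈ 8284.8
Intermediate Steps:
K(S, a) = 1 - a/2 (K(S, a) = a*(-1/2) + 6*(1/6) = -a/2 + 1 = 1 - a/2)
s(c, u) = 4 (s(c, u) = (1 - 1/2*2)*u + 4 = (1 - 1)*u + 4 = 0*u + 4 = 0 + 4 = 4)
n(o, M) = 1/4
8285 - n(54 - 1*106, R(p)) = 8285 - 1*1/4 = 8285 - 1/4 = 33139/4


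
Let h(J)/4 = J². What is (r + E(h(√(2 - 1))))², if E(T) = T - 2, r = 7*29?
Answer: 42025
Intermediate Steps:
r = 203
h(J) = 4*J²
E(T) = -2 + T
(r + E(h(√(2 - 1))))² = (203 + (-2 + 4*(√(2 - 1))²))² = (203 + (-2 + 4*(√1)²))² = (203 + (-2 + 4*1²))² = (203 + (-2 + 4*1))² = (203 + (-2 + 4))² = (203 + 2)² = 205² = 42025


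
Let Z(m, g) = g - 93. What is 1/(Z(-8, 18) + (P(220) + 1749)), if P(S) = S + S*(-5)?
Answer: 1/794 ≈ 0.0012594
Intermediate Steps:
Z(m, g) = -93 + g
P(S) = -4*S (P(S) = S - 5*S = -4*S)
1/(Z(-8, 18) + (P(220) + 1749)) = 1/((-93 + 18) + (-4*220 + 1749)) = 1/(-75 + (-880 + 1749)) = 1/(-75 + 869) = 1/794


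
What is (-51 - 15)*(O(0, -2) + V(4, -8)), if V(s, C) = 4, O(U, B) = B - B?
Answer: -264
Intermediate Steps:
O(U, B) = 0
(-51 - 15)*(O(0, -2) + V(4, -8)) = (-51 - 15)*(0 + 4) = -66*4 = -264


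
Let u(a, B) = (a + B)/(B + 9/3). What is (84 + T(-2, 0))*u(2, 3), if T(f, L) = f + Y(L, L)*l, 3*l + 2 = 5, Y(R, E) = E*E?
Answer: 205/3 ≈ 68.333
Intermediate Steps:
Y(R, E) = E**2
l = 1 (l = -2/3 + (1/3)*5 = -2/3 + 5/3 = 1)
u(a, B) = (B + a)/(3 + B) (u(a, B) = (B + a)/(B + 9*(1/3)) = (B + a)/(B + 3) = (B + a)/(3 + B))
T(f, L) = f + L**2 (T(f, L) = f + L**2*1 = f + L**2)
(84 + T(-2, 0))*u(2, 3) = (84 + (-2 + 0**2))*((3 + 2)/(3 + 3)) = (84 + (-2 + 0))*(5/6) = (84 - 2)*((1/6)*5) = 82*(5/6) = 205/3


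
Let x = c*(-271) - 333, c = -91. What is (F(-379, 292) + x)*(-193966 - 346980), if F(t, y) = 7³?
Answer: -13345678766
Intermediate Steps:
F(t, y) = 343
x = 24328 (x = -91*(-271) - 333 = 24661 - 333 = 24328)
(F(-379, 292) + x)*(-193966 - 346980) = (343 + 24328)*(-193966 - 346980) = 24671*(-540946) = -13345678766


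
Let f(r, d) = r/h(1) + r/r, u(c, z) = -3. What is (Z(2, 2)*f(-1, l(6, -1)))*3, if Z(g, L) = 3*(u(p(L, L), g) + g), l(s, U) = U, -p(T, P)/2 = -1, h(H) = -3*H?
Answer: -12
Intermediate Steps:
p(T, P) = 2 (p(T, P) = -2*(-1) = 2)
Z(g, L) = -9 + 3*g (Z(g, L) = 3*(-3 + g) = -9 + 3*g)
f(r, d) = 1 - r/3 (f(r, d) = r/((-3*1)) + r/r = r/(-3) + 1 = r*(-1/3) + 1 = -r/3 + 1 = 1 - r/3)
(Z(2, 2)*f(-1, l(6, -1)))*3 = ((-9 + 3*2)*(1 - 1/3*(-1)))*3 = ((-9 + 6)*(1 + 1/3))*3 = -3*4/3*3 = -4*3 = -12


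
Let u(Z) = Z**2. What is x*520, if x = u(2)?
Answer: 2080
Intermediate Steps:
x = 4 (x = 2**2 = 4)
x*520 = 4*520 = 2080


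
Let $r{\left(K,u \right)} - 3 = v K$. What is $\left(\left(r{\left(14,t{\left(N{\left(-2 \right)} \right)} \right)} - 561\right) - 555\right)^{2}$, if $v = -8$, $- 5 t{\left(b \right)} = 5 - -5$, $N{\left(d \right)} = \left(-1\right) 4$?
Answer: $1500625$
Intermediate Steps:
$N{\left(d \right)} = -4$
$t{\left(b \right)} = -2$ ($t{\left(b \right)} = - \frac{5 - -5}{5} = - \frac{5 + 5}{5} = \left(- \frac{1}{5}\right) 10 = -2$)
$r{\left(K,u \right)} = 3 - 8 K$
$\left(\left(r{\left(14,t{\left(N{\left(-2 \right)} \right)} \right)} - 561\right) - 555\right)^{2} = \left(\left(\left(3 - 112\right) - 561\right) - 555\right)^{2} = \left(\left(-109 - 561\right) - 555\right)^{2} = \left(-670 - 555\right)^{2} = \left(-1225\right)^{2} = 1500625$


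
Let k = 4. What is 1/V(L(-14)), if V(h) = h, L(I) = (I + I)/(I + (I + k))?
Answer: 6/7 ≈ 0.85714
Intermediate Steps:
L(I) = 2*I/(4 + 2*I) (L(I) = (I + I)/(I + (I + 4)) = (2*I)/(I + (4 + I)) = (2*I)/(4 + 2*I) = 2*I/(4 + 2*I))
1/V(L(-14)) = 1/(-14/(2 - 14)) = 1/(-14/(-12)) = 1/(-14*(-1/12)) = 1/(7/6) = 6/7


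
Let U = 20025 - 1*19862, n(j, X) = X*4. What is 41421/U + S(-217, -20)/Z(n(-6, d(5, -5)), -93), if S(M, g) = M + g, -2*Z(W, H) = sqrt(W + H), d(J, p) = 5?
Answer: 41421/163 - 474*I*sqrt(73)/73 ≈ 254.12 - 55.477*I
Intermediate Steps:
n(j, X) = 4*X
Z(W, H) = -sqrt(H + W)/2 (Z(W, H) = -sqrt(W + H)/2 = -sqrt(H + W)/2)
U = 163 (U = 20025 - 19862 = 163)
41421/U + S(-217, -20)/Z(n(-6, d(5, -5)), -93) = 41421/163 + (-217 - 20)/((-sqrt(-93 + 4*5)/2)) = 41421*(1/163) - 237*(-2/sqrt(-93 + 20)) = 41421/163 - 237*2*I*sqrt(73)/73 = 41421/163 - 474*I*sqrt(73)/73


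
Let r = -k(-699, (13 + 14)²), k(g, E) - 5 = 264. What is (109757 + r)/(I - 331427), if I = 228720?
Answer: -109488/102707 ≈ -1.0660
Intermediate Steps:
k(g, E) = 269 (k(g, E) = 5 + 264 = 269)
r = -269 (r = -1*269 = -269)
(109757 + r)/(I - 331427) = (109757 - 269)/(228720 - 331427) = 109488/(-102707) = 109488*(-1/102707) = -109488/102707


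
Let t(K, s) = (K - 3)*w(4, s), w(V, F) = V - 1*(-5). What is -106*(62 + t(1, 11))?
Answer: -4664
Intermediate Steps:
w(V, F) = 5 + V (w(V, F) = V + 5 = 5 + V)
t(K, s) = -27 + 9*K (t(K, s) = (K - 3)*(5 + 4) = (-3 + K)*9 = -27 + 9*K)
-106*(62 + t(1, 11)) = -106*(62 + (-27 + 9*1)) = -106*(62 + (-27 + 9)) = -106*(62 - 18) = -106*44 = -4664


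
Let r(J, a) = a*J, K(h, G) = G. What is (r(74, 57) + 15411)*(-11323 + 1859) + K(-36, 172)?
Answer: -185768684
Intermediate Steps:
r(J, a) = J*a
(r(74, 57) + 15411)*(-11323 + 1859) + K(-36, 172) = (74*57 + 15411)*(-11323 + 1859) + 172 = (4218 + 15411)*(-9464) + 172 = 19629*(-9464) + 172 = -185768856 + 172 = -185768684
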